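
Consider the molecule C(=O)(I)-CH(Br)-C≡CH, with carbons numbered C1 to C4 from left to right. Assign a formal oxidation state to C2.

0

Bonds to more-electronegative neighbours contribute +1 each, bonds to H or metals contribute −1 each, and C–C bonds contribute 0.
C2 has one bond to C (0), one bond to C (0), one bond to Br (+1), one bond to H (-1).
Oxidation state = 0 + 0 + 1 − 1 = 0.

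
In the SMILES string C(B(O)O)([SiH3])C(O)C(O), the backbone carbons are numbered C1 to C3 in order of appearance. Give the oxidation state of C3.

-1

Assign +1 per bond to O/N/halogen, −1 per bond to H or an electropositive element, and 0 per bond to carbon.
C3 has one bond to C (0), one bond to H (-1), one bond to H (-1), one bond to O (+1).
Oxidation state = 0 − 1 − 1 + 1 = -1.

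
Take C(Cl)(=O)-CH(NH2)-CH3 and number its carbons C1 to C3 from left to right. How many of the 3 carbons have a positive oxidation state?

Tallying each carbon's bonds:
C1: 1C, 2O, 1Cl → 0 + 2 + 1 = +3
C2: 2C, 1H, 1N → 0 − 1 + 1 = 0
C3: 1C, 3H → 0 − 3 = -3
1 carbon (C1) meets the condition.

1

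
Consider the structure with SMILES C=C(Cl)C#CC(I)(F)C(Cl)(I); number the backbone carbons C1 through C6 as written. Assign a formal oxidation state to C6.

C6 has one bond to C (0), one bond to Cl (+1), one bond to I (+1), one bond to H (-1).
Oxidation state = 0 + 1 + 1 − 1 = +1.

+1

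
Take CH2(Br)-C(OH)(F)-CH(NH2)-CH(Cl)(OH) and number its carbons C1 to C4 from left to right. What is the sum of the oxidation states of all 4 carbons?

+2

Tallying each carbon's bonds:
C1: 1C, 2H, 1Br → 0 − 2 + 1 = -1
C2: 2C, 1O, 1F → 0 + 1 + 1 = +2
C3: 2C, 1H, 1N → 0 − 1 + 1 = 0
C4: 1C, 1H, 1O, 1Cl → 0 − 1 + 1 + 1 = +1
Sum = -1 + 2 + 0 + 1 = +2.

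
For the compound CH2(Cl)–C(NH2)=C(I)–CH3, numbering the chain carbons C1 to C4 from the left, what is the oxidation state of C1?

C1 has one bond to C (0), one bond to H (-1), one bond to Cl (+1), one bond to H (-1).
Oxidation state = 0 − 1 + 1 − 1 = -1.

-1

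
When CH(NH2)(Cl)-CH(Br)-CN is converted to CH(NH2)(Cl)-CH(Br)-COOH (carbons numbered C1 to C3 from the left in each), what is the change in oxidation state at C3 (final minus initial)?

0

Before: C3 has 1 bond to C, 3 bonds to N → oxidation state +3.
After: C3 has 1 bond to C, 3 bonds to O → oxidation state +3.
Δ = +3 − (+3) = 0, so no net redox change at C3.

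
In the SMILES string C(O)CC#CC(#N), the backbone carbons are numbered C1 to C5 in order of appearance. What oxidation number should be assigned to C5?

C5 has one bond to C (0), a triple bond to N (3×+1 = +3).
Oxidation state = 0 + 3 = +3.

+3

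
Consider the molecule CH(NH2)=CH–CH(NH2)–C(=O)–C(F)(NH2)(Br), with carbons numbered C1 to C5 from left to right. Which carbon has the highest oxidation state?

C5

Bonds to more-electronegative neighbours contribute +1 each, bonds to H or metals contribute −1 each, and C–C bonds contribute 0. Tallying each carbon:
C1: 2C, 1H, 1N → 0 − 1 + 1 = 0
C2: 3C, 1H → 0 − 1 = -1
C3: 2C, 1H, 1N → 0 − 1 + 1 = 0
C4: 2C, 2O → 0 + 2 = +2
C5: 1C, 1N, 1F, 1Br → 0 + 1 + 1 + 1 = +3
The most oxidised carbon is C5 at +3.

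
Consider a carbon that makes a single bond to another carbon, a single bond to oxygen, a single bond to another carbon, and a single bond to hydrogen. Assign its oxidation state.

0

Bonds to more-electronegative neighbours contribute +1 each, bonds to H or metals contribute −1 each, and C–C bonds contribute 0.
The carbon has one bond to C (0), one bond to C (0), one bond to O (+1), one bond to H (-1).
Oxidation state = 0 + 0 + 1 − 1 = 0.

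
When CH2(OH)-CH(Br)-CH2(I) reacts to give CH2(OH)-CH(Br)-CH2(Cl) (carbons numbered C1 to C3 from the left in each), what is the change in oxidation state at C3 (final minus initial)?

Before: C3 has 1 bond to C, 2 bonds to H, 1 bond to I → oxidation state -1.
After: C3 has 1 bond to C, 2 bonds to H, 1 bond to Cl → oxidation state -1.
Δ = -1 − (-1) = 0, so no net redox change at C3.

0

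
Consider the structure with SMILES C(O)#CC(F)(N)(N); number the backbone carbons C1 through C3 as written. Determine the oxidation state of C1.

C1 has a triple bond to C (3×0 = 0), one bond to O (+1).
Oxidation state = 0 + 1 = +1.

+1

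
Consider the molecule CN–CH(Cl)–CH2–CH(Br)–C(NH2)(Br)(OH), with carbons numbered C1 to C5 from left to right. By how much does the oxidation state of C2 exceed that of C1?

C2: 2C, 1H, 1Cl → 0 − 1 + 1 = 0
C1: 1C, 3N → 0 + 3 = +3
Difference: 0 − (+3) = -3.

-3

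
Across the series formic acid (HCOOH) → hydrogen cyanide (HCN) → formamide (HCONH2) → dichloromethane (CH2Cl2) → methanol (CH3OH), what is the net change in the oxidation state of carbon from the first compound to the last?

-4

Carbon oxidation states along the series — formic acid: +2, hydrogen cyanide: +2, formamide: +2, dichloromethane: 0, methanol: -2.
Net change = -2 − (+2) = -4.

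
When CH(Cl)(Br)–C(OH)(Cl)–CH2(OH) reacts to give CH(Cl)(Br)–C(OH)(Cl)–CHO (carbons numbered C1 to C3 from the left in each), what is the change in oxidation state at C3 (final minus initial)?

+2

Before: C3 has 1 bond to C, 2 bonds to H, 1 bond to O → oxidation state -1.
After: C3 has 1 bond to C, 1 bond to H, 2 bonds to O → oxidation state +1.
Δ = +1 − (-1) = +2, so this is an oxidation at C3.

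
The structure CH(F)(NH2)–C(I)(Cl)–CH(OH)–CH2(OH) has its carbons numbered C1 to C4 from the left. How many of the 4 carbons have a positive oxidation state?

Assign +1 per bond to O/N/halogen, −1 per bond to H or an electropositive element, and 0 per bond to carbon. Tallying each carbon:
C1: 1C, 1H, 1N, 1F → 0 − 1 + 1 + 1 = +1
C2: 2C, 1Cl, 1I → 0 + 1 + 1 = +2
C3: 2C, 1H, 1O → 0 − 1 + 1 = 0
C4: 1C, 2H, 1O → 0 − 2 + 1 = -1
2 carbons (C1, C2) meet the condition.

2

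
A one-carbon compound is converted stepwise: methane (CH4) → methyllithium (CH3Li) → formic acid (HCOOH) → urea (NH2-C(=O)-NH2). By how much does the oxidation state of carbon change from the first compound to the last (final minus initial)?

Carbon oxidation states along the series — methane: -4, methyllithium: -4, formic acid: +2, urea: +4.
Net change = +4 − (-4) = +8.

+8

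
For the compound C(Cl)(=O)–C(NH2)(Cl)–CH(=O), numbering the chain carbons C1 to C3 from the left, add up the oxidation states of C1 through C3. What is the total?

Bonds to more-electronegative neighbours contribute +1 each, bonds to H or metals contribute −1 each, and C–C bonds contribute 0. Tallying each carbon:
C1: 1C, 2O, 1Cl → 0 + 2 + 1 = +3
C2: 2C, 1N, 1Cl → 0 + 1 + 1 = +2
C3: 1C, 1H, 2O → 0 − 1 + 2 = +1
Sum = +3 + 2 + 1 = +6.

+6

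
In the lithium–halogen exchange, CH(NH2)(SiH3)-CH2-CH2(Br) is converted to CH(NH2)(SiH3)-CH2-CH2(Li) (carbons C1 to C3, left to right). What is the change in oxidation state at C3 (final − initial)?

Before: C3 has 1 bond to C, 2 bonds to H, 1 bond to Br → oxidation state -1.
After: C3 has 1 bond to C, 2 bonds to H, 1 bond to Li → oxidation state -3.
Δ = -3 − (-1) = -2, so this is a reduction at C3.

-2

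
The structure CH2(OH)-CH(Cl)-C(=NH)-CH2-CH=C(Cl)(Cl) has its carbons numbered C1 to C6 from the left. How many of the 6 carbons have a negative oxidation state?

3

Tallying each carbon's bonds:
C1: 1C, 2H, 1O → 0 − 2 + 1 = -1
C2: 2C, 1H, 1Cl → 0 − 1 + 1 = 0
C3: 2C, 2N → 0 + 2 = +2
C4: 2C, 2H → 0 − 2 = -2
C5: 3C, 1H → 0 − 1 = -1
C6: 2C, 2Cl → 0 + 2 = +2
3 carbons (C1, C4, C5) meet the condition.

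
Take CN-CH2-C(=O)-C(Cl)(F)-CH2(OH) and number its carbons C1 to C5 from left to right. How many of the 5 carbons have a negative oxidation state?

Tallying each carbon's bonds:
C1: 1C, 3N → 0 + 3 = +3
C2: 2C, 2H → 0 − 2 = -2
C3: 2C, 2O → 0 + 2 = +2
C4: 2C, 1F, 1Cl → 0 + 1 + 1 = +2
C5: 1C, 2H, 1O → 0 − 2 + 1 = -1
2 carbons (C2, C5) meet the condition.

2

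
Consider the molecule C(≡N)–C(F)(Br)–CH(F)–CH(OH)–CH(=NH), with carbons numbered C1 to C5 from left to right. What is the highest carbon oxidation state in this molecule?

Assign +1 per bond to O/N/halogen, −1 per bond to H or an electropositive element, and 0 per bond to carbon. Tallying each carbon:
C1: 1C, 3N → 0 + 3 = +3
C2: 2C, 1F, 1Br → 0 + 1 + 1 = +2
C3: 2C, 1H, 1F → 0 − 1 + 1 = 0
C4: 2C, 1H, 1O → 0 − 1 + 1 = 0
C5: 1C, 1H, 2N → 0 − 1 + 2 = +1
The highest value is +3.

+3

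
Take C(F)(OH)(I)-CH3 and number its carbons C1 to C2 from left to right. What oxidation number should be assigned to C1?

+3

Each bond to a more electronegative atom (O, N, halogen) counts +1, each bond to a less electronegative atom (H, metal, B, Si) counts −1, and each C–C bond counts 0.
C1 has one bond to C (0), one bond to F (+1), one bond to O (+1), one bond to I (+1).
Oxidation state = 0 + 1 + 1 + 1 = +3.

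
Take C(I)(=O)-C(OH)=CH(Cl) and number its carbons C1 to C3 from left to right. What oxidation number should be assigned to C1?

+3

Each bond to a more electronegative atom (O, N, halogen) counts +1, each bond to a less electronegative atom (H, metal, B, Si) counts −1, and each C–C bond counts 0.
C1 has one bond to C (0), one bond to I (+1), a double bond to O (2×+1 = +2).
Oxidation state = 0 + 1 + 2 = +3.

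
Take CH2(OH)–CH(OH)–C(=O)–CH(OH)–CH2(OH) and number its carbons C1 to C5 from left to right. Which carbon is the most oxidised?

C3

Each bond to a more electronegative atom (O, N, halogen) counts +1, each bond to a less electronegative atom (H, metal, B, Si) counts −1, and each C–C bond counts 0. Tallying each carbon:
C1: 1C, 2H, 1O → 0 − 2 + 1 = -1
C2: 2C, 1H, 1O → 0 − 1 + 1 = 0
C3: 2C, 2O → 0 + 2 = +2
C4: 2C, 1H, 1O → 0 − 1 + 1 = 0
C5: 1C, 2H, 1O → 0 − 2 + 1 = -1
The most oxidised carbon is C3 at +2.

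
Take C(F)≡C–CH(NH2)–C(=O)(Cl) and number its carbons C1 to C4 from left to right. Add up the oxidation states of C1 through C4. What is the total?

Tallying each carbon's bonds:
C1: 3C, 1F → 0 + 1 = +1
C2: 4C → 0 = 0
C3: 2C, 1H, 1N → 0 − 1 + 1 = 0
C4: 1C, 2O, 1Cl → 0 + 2 + 1 = +3
Sum = +1 + 0 + 0 + 3 = +4.

+4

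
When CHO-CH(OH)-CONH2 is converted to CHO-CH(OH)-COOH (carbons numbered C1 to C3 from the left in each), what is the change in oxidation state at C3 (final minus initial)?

0

Before: C3 has 1 bond to C, 2 bonds to O, 1 bond to N → oxidation state +3.
After: C3 has 1 bond to C, 3 bonds to O → oxidation state +3.
Δ = +3 − (+3) = 0, so no net redox change at C3.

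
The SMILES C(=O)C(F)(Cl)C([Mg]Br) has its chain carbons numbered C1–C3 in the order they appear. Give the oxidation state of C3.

C3 has one bond to C (0), one bond to Mg (-1), one bond to H (-1), one bond to H (-1).
Oxidation state = 0 − 1 − 1 − 1 = -3.

-3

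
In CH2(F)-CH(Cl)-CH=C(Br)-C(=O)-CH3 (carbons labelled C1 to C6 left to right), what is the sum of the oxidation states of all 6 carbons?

Each bond to a more electronegative atom (O, N, halogen) counts +1, each bond to a less electronegative atom (H, metal, B, Si) counts −1, and each C–C bond counts 0. Tallying each carbon:
C1: 1C, 2H, 1F → 0 − 2 + 1 = -1
C2: 2C, 1H, 1Cl → 0 − 1 + 1 = 0
C3: 3C, 1H → 0 − 1 = -1
C4: 3C, 1Br → 0 + 1 = +1
C5: 2C, 2O → 0 + 2 = +2
C6: 1C, 3H → 0 − 3 = -3
Sum = -1 + 0 − 1 + 1 + 2 − 3 = -2.

-2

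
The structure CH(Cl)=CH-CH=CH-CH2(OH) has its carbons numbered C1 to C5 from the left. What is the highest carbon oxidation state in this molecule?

Bonds to more-electronegative neighbours contribute +1 each, bonds to H or metals contribute −1 each, and C–C bonds contribute 0. Tallying each carbon:
C1: 2C, 1H, 1Cl → 0 − 1 + 1 = 0
C2: 3C, 1H → 0 − 1 = -1
C3: 3C, 1H → 0 − 1 = -1
C4: 3C, 1H → 0 − 1 = -1
C5: 1C, 2H, 1O → 0 − 2 + 1 = -1
The highest value is 0.

0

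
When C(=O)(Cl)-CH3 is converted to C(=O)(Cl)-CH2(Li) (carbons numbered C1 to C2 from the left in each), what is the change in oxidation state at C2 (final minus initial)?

Before: C2 has 1 bond to C, 3 bonds to H → oxidation state -3.
After: C2 has 1 bond to C, 2 bonds to H, 1 bond to Li → oxidation state -3.
Δ = -3 − (-3) = 0, so no net redox change at C2.

0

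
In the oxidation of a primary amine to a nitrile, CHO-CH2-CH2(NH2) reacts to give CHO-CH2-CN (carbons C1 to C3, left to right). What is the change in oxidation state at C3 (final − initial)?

Before: C3 has 1 bond to C, 2 bonds to H, 1 bond to N → oxidation state -1.
After: C3 has 1 bond to C, 3 bonds to N → oxidation state +3.
Δ = +3 − (-1) = +4, so this is an oxidation at C3.

+4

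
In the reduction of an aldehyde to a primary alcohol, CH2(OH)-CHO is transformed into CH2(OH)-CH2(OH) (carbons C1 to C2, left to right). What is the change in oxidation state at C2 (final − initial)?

Before: C2 has 1 bond to C, 1 bond to H, 2 bonds to O → oxidation state +1.
After: C2 has 1 bond to C, 2 bonds to H, 1 bond to O → oxidation state -1.
Δ = -1 − (+1) = -2, so this is a reduction at C2.

-2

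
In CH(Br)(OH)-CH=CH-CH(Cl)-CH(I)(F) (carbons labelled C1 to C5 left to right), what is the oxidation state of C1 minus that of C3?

+2

C1: 1C, 1H, 1O, 1Br → 0 − 1 + 1 + 1 = +1
C3: 3C, 1H → 0 − 1 = -1
Difference: +1 − (-1) = +2.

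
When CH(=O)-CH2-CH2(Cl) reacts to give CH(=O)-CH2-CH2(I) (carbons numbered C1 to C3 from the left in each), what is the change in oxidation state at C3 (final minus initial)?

Before: C3 has 1 bond to C, 2 bonds to H, 1 bond to Cl → oxidation state -1.
After: C3 has 1 bond to C, 2 bonds to H, 1 bond to I → oxidation state -1.
Δ = -1 − (-1) = 0, so no net redox change at C3.

0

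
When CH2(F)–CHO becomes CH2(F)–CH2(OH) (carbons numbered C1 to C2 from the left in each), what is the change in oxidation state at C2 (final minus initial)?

Before: C2 has 1 bond to C, 1 bond to H, 2 bonds to O → oxidation state +1.
After: C2 has 1 bond to C, 2 bonds to H, 1 bond to O → oxidation state -1.
Δ = -1 − (+1) = -2, so this is a reduction at C2.

-2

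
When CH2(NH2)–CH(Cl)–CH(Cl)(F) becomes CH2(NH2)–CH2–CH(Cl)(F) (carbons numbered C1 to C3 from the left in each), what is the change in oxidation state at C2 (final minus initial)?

Before: C2 has 2 bonds to C, 1 bond to H, 1 bond to Cl → oxidation state 0.
After: C2 has 2 bonds to C, 2 bonds to H → oxidation state -2.
Δ = -2 − (0) = -2, so this is a reduction at C2.

-2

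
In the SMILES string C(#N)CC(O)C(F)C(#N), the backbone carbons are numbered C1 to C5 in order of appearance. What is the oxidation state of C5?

+3

C5 has one bond to C (0), a triple bond to N (3×+1 = +3).
Oxidation state = 0 + 3 = +3.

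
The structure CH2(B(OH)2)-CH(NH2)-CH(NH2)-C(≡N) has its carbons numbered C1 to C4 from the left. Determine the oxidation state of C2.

C2 has one bond to C (0), one bond to C (0), one bond to N (+1), one bond to H (-1).
Oxidation state = 0 + 0 + 1 − 1 = 0.

0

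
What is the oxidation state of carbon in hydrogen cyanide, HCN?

+2

The carbon has one bond to H (-1), a triple bond to N (3×+1 = +3).
Oxidation state = -1 + 3 = +2.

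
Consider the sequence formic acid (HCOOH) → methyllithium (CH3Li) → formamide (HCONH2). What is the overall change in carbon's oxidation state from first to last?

Carbon oxidation states along the series — formic acid: +2, methyllithium: -4, formamide: +2.
Net change = +2 − (+2) = 0.

0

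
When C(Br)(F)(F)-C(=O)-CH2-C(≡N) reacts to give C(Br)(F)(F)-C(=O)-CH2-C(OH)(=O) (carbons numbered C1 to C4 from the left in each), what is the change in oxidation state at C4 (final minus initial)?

Before: C4 has 1 bond to C, 3 bonds to N → oxidation state +3.
After: C4 has 1 bond to C, 3 bonds to O → oxidation state +3.
Δ = +3 − (+3) = 0, so no net redox change at C4.

0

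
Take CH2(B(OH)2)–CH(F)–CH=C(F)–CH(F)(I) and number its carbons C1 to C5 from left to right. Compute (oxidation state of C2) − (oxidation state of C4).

C2: 2C, 1H, 1F → 0 − 1 + 1 = 0
C4: 3C, 1F → 0 + 1 = +1
Difference: 0 − (+1) = -1.

-1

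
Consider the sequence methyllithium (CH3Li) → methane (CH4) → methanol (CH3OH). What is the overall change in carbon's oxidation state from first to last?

Carbon oxidation states along the series — methyllithium: -4, methane: -4, methanol: -2.
Net change = -2 − (-4) = +2.

+2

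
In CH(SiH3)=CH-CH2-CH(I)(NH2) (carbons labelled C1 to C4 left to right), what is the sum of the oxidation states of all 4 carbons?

Bonds to more-electronegative neighbours contribute +1 each, bonds to H or metals contribute −1 each, and C–C bonds contribute 0. Tallying each carbon:
C1: 2C, 1H, 1Si → 0 − 1 − 1 = -2
C2: 3C, 1H → 0 − 1 = -1
C3: 2C, 2H → 0 − 2 = -2
C4: 1C, 1H, 1N, 1I → 0 − 1 + 1 + 1 = +1
Sum = -2 − 1 − 2 + 1 = -4.

-4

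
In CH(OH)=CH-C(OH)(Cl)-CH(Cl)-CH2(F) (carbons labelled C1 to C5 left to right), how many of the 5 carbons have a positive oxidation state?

Assign +1 per bond to O/N/halogen, −1 per bond to H or an electropositive element, and 0 per bond to carbon. Tallying each carbon:
C1: 2C, 1H, 1O → 0 − 1 + 1 = 0
C2: 3C, 1H → 0 − 1 = -1
C3: 2C, 1O, 1Cl → 0 + 1 + 1 = +2
C4: 2C, 1H, 1Cl → 0 − 1 + 1 = 0
C5: 1C, 2H, 1F → 0 − 2 + 1 = -1
1 carbon (C3) meets the condition.

1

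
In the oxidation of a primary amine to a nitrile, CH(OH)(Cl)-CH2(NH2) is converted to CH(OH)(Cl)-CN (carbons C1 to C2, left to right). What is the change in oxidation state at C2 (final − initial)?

Before: C2 has 1 bond to C, 2 bonds to H, 1 bond to N → oxidation state -1.
After: C2 has 1 bond to C, 3 bonds to N → oxidation state +3.
Δ = +3 − (-1) = +4, so this is an oxidation at C2.

+4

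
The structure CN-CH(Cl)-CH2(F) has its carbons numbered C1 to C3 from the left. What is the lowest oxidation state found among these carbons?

Count +1 for every bond to an atom more electronegative than carbon and −1 for every bond to one less electronegative; C–C bonds are 0. Tallying each carbon:
C1: 1C, 3N → 0 + 3 = +3
C2: 2C, 1H, 1Cl → 0 − 1 + 1 = 0
C3: 1C, 2H, 1F → 0 − 2 + 1 = -1
The lowest value is -1.

-1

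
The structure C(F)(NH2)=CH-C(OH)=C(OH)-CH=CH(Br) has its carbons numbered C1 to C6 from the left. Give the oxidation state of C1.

+2

Bonds to more-electronegative neighbours contribute +1 each, bonds to H or metals contribute −1 each, and C–C bonds contribute 0.
C1 has a double bond to C (2×0 = 0), one bond to F (+1), one bond to N (+1).
Oxidation state = 0 + 1 + 1 = +2.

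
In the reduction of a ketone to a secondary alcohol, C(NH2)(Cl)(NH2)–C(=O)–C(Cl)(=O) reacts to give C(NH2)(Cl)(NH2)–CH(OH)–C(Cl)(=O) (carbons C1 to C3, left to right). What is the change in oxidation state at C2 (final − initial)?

Before: C2 has 2 bonds to C, 2 bonds to O → oxidation state +2.
After: C2 has 2 bonds to C, 1 bond to H, 1 bond to O → oxidation state 0.
Δ = 0 − (+2) = -2, so this is a reduction at C2.

-2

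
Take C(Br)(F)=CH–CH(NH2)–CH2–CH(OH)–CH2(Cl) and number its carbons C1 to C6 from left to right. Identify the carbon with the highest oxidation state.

Tallying each carbon's bonds:
C1: 2C, 1F, 1Br → 0 + 1 + 1 = +2
C2: 3C, 1H → 0 − 1 = -1
C3: 2C, 1H, 1N → 0 − 1 + 1 = 0
C4: 2C, 2H → 0 − 2 = -2
C5: 2C, 1H, 1O → 0 − 1 + 1 = 0
C6: 1C, 2H, 1Cl → 0 − 2 + 1 = -1
The most oxidised carbon is C1 at +2.

C1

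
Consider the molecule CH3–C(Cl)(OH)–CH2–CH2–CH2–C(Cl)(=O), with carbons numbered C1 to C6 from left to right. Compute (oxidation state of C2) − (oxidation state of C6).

C2: 2C, 1O, 1Cl → 0 + 1 + 1 = +2
C6: 1C, 2O, 1Cl → 0 + 2 + 1 = +3
Difference: +2 − (+3) = -1.

-1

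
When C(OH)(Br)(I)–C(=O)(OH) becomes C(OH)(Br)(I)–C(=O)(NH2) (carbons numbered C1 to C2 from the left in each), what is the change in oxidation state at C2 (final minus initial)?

0

Before: C2 has 1 bond to C, 3 bonds to O → oxidation state +3.
After: C2 has 1 bond to C, 2 bonds to O, 1 bond to N → oxidation state +3.
Δ = +3 − (+3) = 0, so no net redox change at C2.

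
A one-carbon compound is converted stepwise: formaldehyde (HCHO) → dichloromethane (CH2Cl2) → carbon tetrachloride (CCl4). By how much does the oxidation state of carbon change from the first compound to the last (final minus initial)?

Carbon oxidation states along the series — formaldehyde: 0, dichloromethane: 0, carbon tetrachloride: +4.
Net change = +4 − (0) = +4.

+4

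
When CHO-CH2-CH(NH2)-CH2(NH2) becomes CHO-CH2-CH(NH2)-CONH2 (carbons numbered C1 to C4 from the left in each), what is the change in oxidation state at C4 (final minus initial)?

Before: C4 has 1 bond to C, 2 bonds to H, 1 bond to N → oxidation state -1.
After: C4 has 1 bond to C, 2 bonds to O, 1 bond to N → oxidation state +3.
Δ = +3 − (-1) = +4, so this is an oxidation at C4.

+4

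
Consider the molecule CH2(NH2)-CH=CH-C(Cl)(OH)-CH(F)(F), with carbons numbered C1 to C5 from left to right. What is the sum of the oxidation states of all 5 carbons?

0

Bonds to more-electronegative neighbours contribute +1 each, bonds to H or metals contribute −1 each, and C–C bonds contribute 0. Tallying each carbon:
C1: 1C, 2H, 1N → 0 − 2 + 1 = -1
C2: 3C, 1H → 0 − 1 = -1
C3: 3C, 1H → 0 − 1 = -1
C4: 2C, 1O, 1Cl → 0 + 1 + 1 = +2
C5: 1C, 1H, 2F → 0 − 1 + 2 = +1
Sum = -1 − 1 − 1 + 2 + 1 = 0.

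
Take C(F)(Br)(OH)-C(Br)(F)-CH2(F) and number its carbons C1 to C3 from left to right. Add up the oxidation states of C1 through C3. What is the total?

+4

Tallying each carbon's bonds:
C1: 1C, 1O, 1F, 1Br → 0 + 1 + 1 + 1 = +3
C2: 2C, 1F, 1Br → 0 + 1 + 1 = +2
C3: 1C, 2H, 1F → 0 − 2 + 1 = -1
Sum = +3 + 2 − 1 = +4.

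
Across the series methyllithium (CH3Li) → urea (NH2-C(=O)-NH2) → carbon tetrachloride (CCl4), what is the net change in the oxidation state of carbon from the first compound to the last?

+8

Carbon oxidation states along the series — methyllithium: -4, urea: +4, carbon tetrachloride: +4.
Net change = +4 − (-4) = +8.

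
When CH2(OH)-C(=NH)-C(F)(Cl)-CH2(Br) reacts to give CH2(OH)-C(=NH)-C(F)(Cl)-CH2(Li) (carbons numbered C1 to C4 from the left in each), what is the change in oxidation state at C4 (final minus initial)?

Before: C4 has 1 bond to C, 2 bonds to H, 1 bond to Br → oxidation state -1.
After: C4 has 1 bond to C, 2 bonds to H, 1 bond to Li → oxidation state -3.
Δ = -3 − (-1) = -2, so this is a reduction at C4.

-2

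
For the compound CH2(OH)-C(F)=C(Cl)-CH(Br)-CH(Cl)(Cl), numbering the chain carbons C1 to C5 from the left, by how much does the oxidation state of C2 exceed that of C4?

C2: 3C, 1F → 0 + 1 = +1
C4: 2C, 1H, 1Br → 0 − 1 + 1 = 0
Difference: +1 − (0) = +1.

+1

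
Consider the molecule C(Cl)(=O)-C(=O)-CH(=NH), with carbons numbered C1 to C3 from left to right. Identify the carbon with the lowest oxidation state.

Count +1 for every bond to an atom more electronegative than carbon and −1 for every bond to one less electronegative; C–C bonds are 0. Tallying each carbon:
C1: 1C, 2O, 1Cl → 0 + 2 + 1 = +3
C2: 2C, 2O → 0 + 2 = +2
C3: 1C, 1H, 2N → 0 − 1 + 2 = +1
The most reduced carbon is C3 at +1.

C3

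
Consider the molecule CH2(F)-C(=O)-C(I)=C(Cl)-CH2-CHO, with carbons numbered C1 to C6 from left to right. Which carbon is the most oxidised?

Tallying each carbon's bonds:
C1: 1C, 2H, 1F → 0 − 2 + 1 = -1
C2: 2C, 2O → 0 + 2 = +2
C3: 3C, 1I → 0 + 1 = +1
C4: 3C, 1Cl → 0 + 1 = +1
C5: 2C, 2H → 0 − 2 = -2
C6: 1C, 1H, 2O → 0 − 1 + 2 = +1
The most oxidised carbon is C2 at +2.

C2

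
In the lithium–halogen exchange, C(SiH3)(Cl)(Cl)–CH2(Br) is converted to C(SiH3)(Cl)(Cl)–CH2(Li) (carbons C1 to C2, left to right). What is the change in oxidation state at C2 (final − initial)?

Before: C2 has 1 bond to C, 2 bonds to H, 1 bond to Br → oxidation state -1.
After: C2 has 1 bond to C, 2 bonds to H, 1 bond to Li → oxidation state -3.
Δ = -3 − (-1) = -2, so this is a reduction at C2.

-2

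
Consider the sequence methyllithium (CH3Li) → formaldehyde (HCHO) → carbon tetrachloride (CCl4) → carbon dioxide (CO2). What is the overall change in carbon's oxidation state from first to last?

Carbon oxidation states along the series — methyllithium: -4, formaldehyde: 0, carbon tetrachloride: +4, carbon dioxide: +4.
Net change = +4 − (-4) = +8.

+8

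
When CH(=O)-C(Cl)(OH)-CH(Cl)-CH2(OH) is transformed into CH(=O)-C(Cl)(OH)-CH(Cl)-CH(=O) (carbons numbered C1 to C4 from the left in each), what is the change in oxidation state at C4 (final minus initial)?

+2

Before: C4 has 1 bond to C, 2 bonds to H, 1 bond to O → oxidation state -1.
After: C4 has 1 bond to C, 1 bond to H, 2 bonds to O → oxidation state +1.
Δ = +1 − (-1) = +2, so this is an oxidation at C4.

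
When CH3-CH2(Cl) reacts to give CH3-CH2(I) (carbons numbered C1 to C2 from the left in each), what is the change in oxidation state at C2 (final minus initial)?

Before: C2 has 1 bond to C, 2 bonds to H, 1 bond to Cl → oxidation state -1.
After: C2 has 1 bond to C, 2 bonds to H, 1 bond to I → oxidation state -1.
Δ = -1 − (-1) = 0, so no net redox change at C2.

0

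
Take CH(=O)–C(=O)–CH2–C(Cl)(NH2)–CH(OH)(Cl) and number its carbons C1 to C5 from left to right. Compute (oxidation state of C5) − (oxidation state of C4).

-1

C5: 1C, 1H, 1O, 1Cl → 0 − 1 + 1 + 1 = +1
C4: 2C, 1N, 1Cl → 0 + 1 + 1 = +2
Difference: +1 − (+2) = -1.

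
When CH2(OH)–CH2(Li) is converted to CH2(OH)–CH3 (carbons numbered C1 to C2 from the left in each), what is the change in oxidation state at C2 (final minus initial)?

0

Before: C2 has 1 bond to C, 2 bonds to H, 1 bond to Li → oxidation state -3.
After: C2 has 1 bond to C, 3 bonds to H → oxidation state -3.
Δ = -3 − (-3) = 0, so no net redox change at C2.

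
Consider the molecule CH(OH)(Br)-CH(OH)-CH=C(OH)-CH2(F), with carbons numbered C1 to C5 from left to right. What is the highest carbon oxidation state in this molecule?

+1

Count +1 for every bond to an atom more electronegative than carbon and −1 for every bond to one less electronegative; C–C bonds are 0. Tallying each carbon:
C1: 1C, 1H, 1O, 1Br → 0 − 1 + 1 + 1 = +1
C2: 2C, 1H, 1O → 0 − 1 + 1 = 0
C3: 3C, 1H → 0 − 1 = -1
C4: 3C, 1O → 0 + 1 = +1
C5: 1C, 2H, 1F → 0 − 2 + 1 = -1
The highest value is +1.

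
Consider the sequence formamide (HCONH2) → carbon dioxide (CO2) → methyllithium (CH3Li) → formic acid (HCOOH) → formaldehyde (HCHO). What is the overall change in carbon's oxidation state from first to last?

-2

Carbon oxidation states along the series — formamide: +2, carbon dioxide: +4, methyllithium: -4, formic acid: +2, formaldehyde: 0.
Net change = 0 − (+2) = -2.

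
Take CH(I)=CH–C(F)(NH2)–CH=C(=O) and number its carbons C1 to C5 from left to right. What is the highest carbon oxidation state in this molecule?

+2

Tallying each carbon's bonds:
C1: 2C, 1H, 1I → 0 − 1 + 1 = 0
C2: 3C, 1H → 0 − 1 = -1
C3: 2C, 1N, 1F → 0 + 1 + 1 = +2
C4: 3C, 1H → 0 − 1 = -1
C5: 2C, 2O → 0 + 2 = +2
The highest value is +2.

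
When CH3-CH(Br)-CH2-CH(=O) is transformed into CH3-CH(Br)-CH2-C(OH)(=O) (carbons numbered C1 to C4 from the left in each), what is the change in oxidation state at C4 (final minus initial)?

Before: C4 has 1 bond to C, 1 bond to H, 2 bonds to O → oxidation state +1.
After: C4 has 1 bond to C, 3 bonds to O → oxidation state +3.
Δ = +3 − (+1) = +2, so this is an oxidation at C4.

+2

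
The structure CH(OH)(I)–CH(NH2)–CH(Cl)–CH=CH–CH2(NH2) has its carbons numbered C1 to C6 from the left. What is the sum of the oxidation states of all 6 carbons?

Each bond to a more electronegative atom (O, N, halogen) counts +1, each bond to a less electronegative atom (H, metal, B, Si) counts −1, and each C–C bond counts 0. Tallying each carbon:
C1: 1C, 1H, 1O, 1I → 0 − 1 + 1 + 1 = +1
C2: 2C, 1H, 1N → 0 − 1 + 1 = 0
C3: 2C, 1H, 1Cl → 0 − 1 + 1 = 0
C4: 3C, 1H → 0 − 1 = -1
C5: 3C, 1H → 0 − 1 = -1
C6: 1C, 2H, 1N → 0 − 2 + 1 = -1
Sum = +1 + 0 + 0 − 1 − 1 − 1 = -2.

-2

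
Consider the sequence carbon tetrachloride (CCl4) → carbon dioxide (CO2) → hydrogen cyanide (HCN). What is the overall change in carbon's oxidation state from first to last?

Carbon oxidation states along the series — carbon tetrachloride: +4, carbon dioxide: +4, hydrogen cyanide: +2.
Net change = +2 − (+4) = -2.

-2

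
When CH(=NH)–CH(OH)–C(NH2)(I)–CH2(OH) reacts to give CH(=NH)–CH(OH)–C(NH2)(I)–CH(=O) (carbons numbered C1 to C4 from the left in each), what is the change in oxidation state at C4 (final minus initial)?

+2

Before: C4 has 1 bond to C, 2 bonds to H, 1 bond to O → oxidation state -1.
After: C4 has 1 bond to C, 1 bond to H, 2 bonds to O → oxidation state +1.
Δ = +1 − (-1) = +2, so this is an oxidation at C4.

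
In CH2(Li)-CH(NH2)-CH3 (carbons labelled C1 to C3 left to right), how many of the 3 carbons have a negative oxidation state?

2

Tallying each carbon's bonds:
C1: 1C, 2H, 1Li → 0 − 2 − 1 = -3
C2: 2C, 1H, 1N → 0 − 1 + 1 = 0
C3: 1C, 3H → 0 − 3 = -3
2 carbons (C1, C3) meet the condition.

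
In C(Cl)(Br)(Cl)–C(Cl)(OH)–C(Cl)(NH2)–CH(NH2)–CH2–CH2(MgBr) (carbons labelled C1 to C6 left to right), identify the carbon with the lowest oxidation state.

C6

Assign +1 per bond to O/N/halogen, −1 per bond to H or an electropositive element, and 0 per bond to carbon. Tallying each carbon:
C1: 1C, 2Cl, 1Br → 0 + 2 + 1 = +3
C2: 2C, 1O, 1Cl → 0 + 1 + 1 = +2
C3: 2C, 1N, 1Cl → 0 + 1 + 1 = +2
C4: 2C, 1H, 1N → 0 − 1 + 1 = 0
C5: 2C, 2H → 0 − 2 = -2
C6: 1C, 2H, 1Mg → 0 − 2 − 1 = -3
The most reduced carbon is C6 at -3.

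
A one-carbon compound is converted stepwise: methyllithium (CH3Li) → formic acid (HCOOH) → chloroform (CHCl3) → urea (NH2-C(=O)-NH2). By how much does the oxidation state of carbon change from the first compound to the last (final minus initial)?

+8

Carbon oxidation states along the series — methyllithium: -4, formic acid: +2, chloroform: +2, urea: +4.
Net change = +4 − (-4) = +8.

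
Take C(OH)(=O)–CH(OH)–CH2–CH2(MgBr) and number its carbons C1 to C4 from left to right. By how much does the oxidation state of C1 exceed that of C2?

+3

C1: 1C, 3O → 0 + 3 = +3
C2: 2C, 1H, 1O → 0 − 1 + 1 = 0
Difference: +3 − (0) = +3.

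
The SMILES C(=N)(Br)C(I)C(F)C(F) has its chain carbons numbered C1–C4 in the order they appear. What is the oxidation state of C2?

Assign +1 per bond to O/N/halogen, −1 per bond to H or an electropositive element, and 0 per bond to carbon.
C2 has one bond to C (0), one bond to C (0), one bond to H (-1), one bond to I (+1).
Oxidation state = 0 + 0 − 1 + 1 = 0.

0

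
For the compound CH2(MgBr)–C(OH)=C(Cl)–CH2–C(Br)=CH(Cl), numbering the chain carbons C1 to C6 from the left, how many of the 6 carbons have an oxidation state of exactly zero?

Count +1 for every bond to an atom more electronegative than carbon and −1 for every bond to one less electronegative; C–C bonds are 0. Tallying each carbon:
C1: 1C, 2H, 1Mg → 0 − 2 − 1 = -3
C2: 3C, 1O → 0 + 1 = +1
C3: 3C, 1Cl → 0 + 1 = +1
C4: 2C, 2H → 0 − 2 = -2
C5: 3C, 1Br → 0 + 1 = +1
C6: 2C, 1H, 1Cl → 0 − 1 + 1 = 0
1 carbon (C6) meets the condition.

1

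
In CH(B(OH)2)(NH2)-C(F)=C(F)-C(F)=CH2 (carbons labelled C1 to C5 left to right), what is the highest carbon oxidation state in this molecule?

Tallying each carbon's bonds:
C1: 1C, 1H, 1N, 1B → 0 − 1 + 1 − 1 = -1
C2: 3C, 1F → 0 + 1 = +1
C3: 3C, 1F → 0 + 1 = +1
C4: 3C, 1F → 0 + 1 = +1
C5: 2C, 2H → 0 − 2 = -2
The highest value is +1.

+1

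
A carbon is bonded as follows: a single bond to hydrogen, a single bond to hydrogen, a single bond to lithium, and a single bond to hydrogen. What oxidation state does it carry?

Bonds to more-electronegative neighbours contribute +1 each, bonds to H or metals contribute −1 each, and C–C bonds contribute 0.
The carbon has one bond to Li (-1), one bond to H (-1), one bond to H (-1), one bond to H (-1).
Oxidation state = -1 − 1 − 1 − 1 = -4.

-4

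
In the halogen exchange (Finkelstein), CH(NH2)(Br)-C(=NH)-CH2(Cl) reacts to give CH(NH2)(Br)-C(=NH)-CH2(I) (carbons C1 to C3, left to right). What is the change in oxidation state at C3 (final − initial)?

Before: C3 has 1 bond to C, 2 bonds to H, 1 bond to Cl → oxidation state -1.
After: C3 has 1 bond to C, 2 bonds to H, 1 bond to I → oxidation state -1.
Δ = -1 − (-1) = 0, so no net redox change at C3.

0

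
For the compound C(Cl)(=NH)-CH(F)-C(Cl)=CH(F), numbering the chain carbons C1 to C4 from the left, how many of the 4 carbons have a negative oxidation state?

0

Each bond to a more electronegative atom (O, N, halogen) counts +1, each bond to a less electronegative atom (H, metal, B, Si) counts −1, and each C–C bond counts 0. Tallying each carbon:
C1: 1C, 2N, 1Cl → 0 + 2 + 1 = +3
C2: 2C, 1H, 1F → 0 − 1 + 1 = 0
C3: 3C, 1Cl → 0 + 1 = +1
C4: 2C, 1H, 1F → 0 − 1 + 1 = 0
0 carbons meet the condition.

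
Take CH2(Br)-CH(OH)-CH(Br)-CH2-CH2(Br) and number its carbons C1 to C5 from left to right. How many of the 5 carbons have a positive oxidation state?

Count +1 for every bond to an atom more electronegative than carbon and −1 for every bond to one less electronegative; C–C bonds are 0. Tallying each carbon:
C1: 1C, 2H, 1Br → 0 − 2 + 1 = -1
C2: 2C, 1H, 1O → 0 − 1 + 1 = 0
C3: 2C, 1H, 1Br → 0 − 1 + 1 = 0
C4: 2C, 2H → 0 − 2 = -2
C5: 1C, 2H, 1Br → 0 − 2 + 1 = -1
0 carbons meet the condition.

0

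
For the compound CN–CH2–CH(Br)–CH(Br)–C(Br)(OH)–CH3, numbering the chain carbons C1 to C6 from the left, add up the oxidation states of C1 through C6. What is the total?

0

Tallying each carbon's bonds:
C1: 1C, 3N → 0 + 3 = +3
C2: 2C, 2H → 0 − 2 = -2
C3: 2C, 1H, 1Br → 0 − 1 + 1 = 0
C4: 2C, 1H, 1Br → 0 − 1 + 1 = 0
C5: 2C, 1O, 1Br → 0 + 1 + 1 = +2
C6: 1C, 3H → 0 − 3 = -3
Sum = +3 − 2 + 0 + 0 + 2 − 3 = 0.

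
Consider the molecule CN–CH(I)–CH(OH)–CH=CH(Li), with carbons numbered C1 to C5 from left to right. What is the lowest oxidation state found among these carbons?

-2

Tallying each carbon's bonds:
C1: 1C, 3N → 0 + 3 = +3
C2: 2C, 1H, 1I → 0 − 1 + 1 = 0
C3: 2C, 1H, 1O → 0 − 1 + 1 = 0
C4: 3C, 1H → 0 − 1 = -1
C5: 2C, 1H, 1Li → 0 − 1 − 1 = -2
The lowest value is -2.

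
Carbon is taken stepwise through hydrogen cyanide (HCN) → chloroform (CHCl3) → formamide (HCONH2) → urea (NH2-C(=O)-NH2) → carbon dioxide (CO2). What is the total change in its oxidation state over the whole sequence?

+2

Carbon oxidation states along the series — hydrogen cyanide: +2, chloroform: +2, formamide: +2, urea: +4, carbon dioxide: +4.
Net change = +4 − (+2) = +2.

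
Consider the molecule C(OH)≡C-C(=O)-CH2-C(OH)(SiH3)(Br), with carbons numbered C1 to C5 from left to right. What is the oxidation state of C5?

C5 has one bond to C (0), one bond to O (+1), one bond to Si (-1), one bond to Br (+1).
Oxidation state = 0 + 1 − 1 + 1 = +1.

+1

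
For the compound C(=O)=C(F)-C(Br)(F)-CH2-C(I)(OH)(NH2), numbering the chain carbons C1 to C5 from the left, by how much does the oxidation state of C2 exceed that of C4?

C2: 3C, 1F → 0 + 1 = +1
C4: 2C, 2H → 0 − 2 = -2
Difference: +1 − (-2) = +3.

+3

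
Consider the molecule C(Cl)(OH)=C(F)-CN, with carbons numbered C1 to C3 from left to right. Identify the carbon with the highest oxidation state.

C3

Each bond to a more electronegative atom (O, N, halogen) counts +1, each bond to a less electronegative atom (H, metal, B, Si) counts −1, and each C–C bond counts 0. Tallying each carbon:
C1: 2C, 1O, 1Cl → 0 + 1 + 1 = +2
C2: 3C, 1F → 0 + 1 = +1
C3: 1C, 3N → 0 + 3 = +3
The most oxidised carbon is C3 at +3.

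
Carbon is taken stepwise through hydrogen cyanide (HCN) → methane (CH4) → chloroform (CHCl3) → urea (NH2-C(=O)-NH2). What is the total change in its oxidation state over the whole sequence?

+2

Carbon oxidation states along the series — hydrogen cyanide: +2, methane: -4, chloroform: +2, urea: +4.
Net change = +4 − (+2) = +2.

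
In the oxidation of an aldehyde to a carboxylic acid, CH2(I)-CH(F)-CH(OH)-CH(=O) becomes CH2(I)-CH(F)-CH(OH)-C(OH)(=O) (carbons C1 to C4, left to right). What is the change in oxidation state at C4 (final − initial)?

Before: C4 has 1 bond to C, 1 bond to H, 2 bonds to O → oxidation state +1.
After: C4 has 1 bond to C, 3 bonds to O → oxidation state +3.
Δ = +3 − (+1) = +2, so this is an oxidation at C4.

+2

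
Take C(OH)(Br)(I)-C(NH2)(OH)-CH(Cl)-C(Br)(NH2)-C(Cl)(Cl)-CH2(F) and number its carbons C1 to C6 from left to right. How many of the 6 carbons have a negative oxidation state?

Count +1 for every bond to an atom more electronegative than carbon and −1 for every bond to one less electronegative; C–C bonds are 0. Tallying each carbon:
C1: 1C, 1O, 1Br, 1I → 0 + 1 + 1 + 1 = +3
C2: 2C, 1O, 1N → 0 + 1 + 1 = +2
C3: 2C, 1H, 1Cl → 0 − 1 + 1 = 0
C4: 2C, 1N, 1Br → 0 + 1 + 1 = +2
C5: 2C, 2Cl → 0 + 2 = +2
C6: 1C, 2H, 1F → 0 − 2 + 1 = -1
1 carbon (C6) meets the condition.

1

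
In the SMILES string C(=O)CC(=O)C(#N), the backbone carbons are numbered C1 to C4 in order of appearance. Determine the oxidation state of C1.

Each bond to a more electronegative atom (O, N, halogen) counts +1, each bond to a less electronegative atom (H, metal, B, Si) counts −1, and each C–C bond counts 0.
C1 has one bond to C (0), a double bond to O (2×+1 = +2), one bond to H (-1).
Oxidation state = 0 + 2 − 1 = +1.

+1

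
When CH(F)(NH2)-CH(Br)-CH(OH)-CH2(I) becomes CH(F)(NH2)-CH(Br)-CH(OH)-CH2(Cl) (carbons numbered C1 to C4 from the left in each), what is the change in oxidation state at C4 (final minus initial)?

0

Before: C4 has 1 bond to C, 2 bonds to H, 1 bond to I → oxidation state -1.
After: C4 has 1 bond to C, 2 bonds to H, 1 bond to Cl → oxidation state -1.
Δ = -1 − (-1) = 0, so no net redox change at C4.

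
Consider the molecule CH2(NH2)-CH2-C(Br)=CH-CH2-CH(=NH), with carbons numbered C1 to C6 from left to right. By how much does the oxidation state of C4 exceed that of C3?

-2

C4: 3C, 1H → 0 − 1 = -1
C3: 3C, 1Br → 0 + 1 = +1
Difference: -1 − (+1) = -2.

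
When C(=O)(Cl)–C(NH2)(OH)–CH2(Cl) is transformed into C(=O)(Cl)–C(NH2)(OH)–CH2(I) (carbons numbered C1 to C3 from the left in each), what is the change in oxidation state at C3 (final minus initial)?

0

Before: C3 has 1 bond to C, 2 bonds to H, 1 bond to Cl → oxidation state -1.
After: C3 has 1 bond to C, 2 bonds to H, 1 bond to I → oxidation state -1.
Δ = -1 − (-1) = 0, so no net redox change at C3.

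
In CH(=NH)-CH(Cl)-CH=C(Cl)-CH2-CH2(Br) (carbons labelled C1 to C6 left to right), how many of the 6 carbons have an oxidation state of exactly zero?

1

Tallying each carbon's bonds:
C1: 1C, 1H, 2N → 0 − 1 + 2 = +1
C2: 2C, 1H, 1Cl → 0 − 1 + 1 = 0
C3: 3C, 1H → 0 − 1 = -1
C4: 3C, 1Cl → 0 + 1 = +1
C5: 2C, 2H → 0 − 2 = -2
C6: 1C, 2H, 1Br → 0 − 2 + 1 = -1
1 carbon (C2) meets the condition.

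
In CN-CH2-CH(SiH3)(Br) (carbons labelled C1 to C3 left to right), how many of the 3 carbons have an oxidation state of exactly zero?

Tallying each carbon's bonds:
C1: 1C, 3N → 0 + 3 = +3
C2: 2C, 2H → 0 − 2 = -2
C3: 1C, 1H, 1Br, 1Si → 0 − 1 + 1 − 1 = -1
0 carbons meet the condition.

0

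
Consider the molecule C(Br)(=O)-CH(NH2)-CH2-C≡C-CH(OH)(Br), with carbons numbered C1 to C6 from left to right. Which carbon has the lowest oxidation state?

C3

Tallying each carbon's bonds:
C1: 1C, 2O, 1Br → 0 + 2 + 1 = +3
C2: 2C, 1H, 1N → 0 − 1 + 1 = 0
C3: 2C, 2H → 0 − 2 = -2
C4: 4C → 0 = 0
C5: 4C → 0 = 0
C6: 1C, 1H, 1O, 1Br → 0 − 1 + 1 + 1 = +1
The most reduced carbon is C3 at -2.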